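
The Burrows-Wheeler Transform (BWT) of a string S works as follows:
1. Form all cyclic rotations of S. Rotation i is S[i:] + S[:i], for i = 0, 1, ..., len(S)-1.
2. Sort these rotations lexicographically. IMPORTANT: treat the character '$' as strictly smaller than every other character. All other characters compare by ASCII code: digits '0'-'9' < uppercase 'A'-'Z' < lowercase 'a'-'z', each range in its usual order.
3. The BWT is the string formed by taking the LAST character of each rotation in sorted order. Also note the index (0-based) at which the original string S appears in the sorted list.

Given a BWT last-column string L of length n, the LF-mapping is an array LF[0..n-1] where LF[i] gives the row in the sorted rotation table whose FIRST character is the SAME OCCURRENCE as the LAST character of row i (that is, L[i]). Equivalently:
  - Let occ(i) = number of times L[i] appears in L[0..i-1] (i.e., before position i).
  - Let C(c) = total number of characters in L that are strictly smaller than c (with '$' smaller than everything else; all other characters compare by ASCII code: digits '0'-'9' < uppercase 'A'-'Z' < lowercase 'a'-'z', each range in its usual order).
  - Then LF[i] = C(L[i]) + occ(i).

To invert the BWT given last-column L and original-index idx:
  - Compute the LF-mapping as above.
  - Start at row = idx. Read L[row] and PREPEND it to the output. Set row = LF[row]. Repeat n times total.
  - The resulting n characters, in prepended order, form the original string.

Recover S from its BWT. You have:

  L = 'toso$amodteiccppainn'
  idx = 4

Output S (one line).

LF mapping: 18 12 17 13 0 1 9 14 5 19 6 7 3 4 15 16 2 8 10 11
Walk LF starting at row 4, prepending L[row]:
  step 1: row=4, L[4]='$', prepend. Next row=LF[4]=0
  step 2: row=0, L[0]='t', prepend. Next row=LF[0]=18
  step 3: row=18, L[18]='n', prepend. Next row=LF[18]=10
  step 4: row=10, L[10]='e', prepend. Next row=LF[10]=6
  step 5: row=6, L[6]='m', prepend. Next row=LF[6]=9
  step 6: row=9, L[9]='t', prepend. Next row=LF[9]=19
  step 7: row=19, L[19]='n', prepend. Next row=LF[19]=11
  step 8: row=11, L[11]='i', prepend. Next row=LF[11]=7
  step 9: row=7, L[7]='o', prepend. Next row=LF[7]=14
  step 10: row=14, L[14]='p', prepend. Next row=LF[14]=15
  step 11: row=15, L[15]='p', prepend. Next row=LF[15]=16
  step 12: row=16, L[16]='a', prepend. Next row=LF[16]=2
  step 13: row=2, L[2]='s', prepend. Next row=LF[2]=17
  step 14: row=17, L[17]='i', prepend. Next row=LF[17]=8
  step 15: row=8, L[8]='d', prepend. Next row=LF[8]=5
  step 16: row=5, L[5]='a', prepend. Next row=LF[5]=1
  step 17: row=1, L[1]='o', prepend. Next row=LF[1]=12
  step 18: row=12, L[12]='c', prepend. Next row=LF[12]=3
  step 19: row=3, L[3]='o', prepend. Next row=LF[3]=13
  step 20: row=13, L[13]='c', prepend. Next row=LF[13]=4
Reversed output: cocoadisappointment$

Answer: cocoadisappointment$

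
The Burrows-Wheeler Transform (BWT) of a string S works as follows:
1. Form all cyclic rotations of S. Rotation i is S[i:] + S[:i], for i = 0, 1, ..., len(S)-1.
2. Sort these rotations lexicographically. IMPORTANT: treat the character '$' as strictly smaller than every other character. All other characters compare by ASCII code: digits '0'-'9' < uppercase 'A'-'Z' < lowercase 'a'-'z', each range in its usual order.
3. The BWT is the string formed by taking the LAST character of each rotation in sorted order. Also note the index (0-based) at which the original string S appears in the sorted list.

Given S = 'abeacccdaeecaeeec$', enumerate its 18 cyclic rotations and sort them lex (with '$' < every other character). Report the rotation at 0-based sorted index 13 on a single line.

All 18 rotations (rotation i = S[i:]+S[:i]):
  rot[0] = abeacccdaeecaeeec$
  rot[1] = beacccdaeecaeeec$a
  rot[2] = eacccdaeecaeeec$ab
  rot[3] = acccdaeecaeeec$abe
  rot[4] = cccdaeecaeeec$abea
  rot[5] = ccdaeecaeeec$abeac
  rot[6] = cdaeecaeeec$abeacc
  rot[7] = daeecaeeec$abeaccc
  rot[8] = aeecaeeec$abeacccd
  rot[9] = eecaeeec$abeacccda
  rot[10] = ecaeeec$abeacccdae
  rot[11] = caeeec$abeacccdaee
  rot[12] = aeeec$abeacccdaeec
  rot[13] = eeec$abeacccdaeeca
  rot[14] = eec$abeacccdaeecae
  rot[15] = ec$abeacccdaeecaee
  rot[16] = c$abeacccdaeecaeee
  rot[17] = $abeacccdaeecaeeec
Sorted (with $ < everything):
  sorted[0] = $abeacccdaeecaeeec
  sorted[1] = abeacccdaeecaeeec$
  sorted[2] = acccdaeecaeeec$abe
  sorted[3] = aeecaeeec$abeacccd
  sorted[4] = aeeec$abeacccdaeec
  sorted[5] = beacccdaeecaeeec$a
  sorted[6] = c$abeacccdaeecaeee
  sorted[7] = caeeec$abeacccdaee
  sorted[8] = cccdaeecaeeec$abea
  sorted[9] = ccdaeecaeeec$abeac
  sorted[10] = cdaeecaeeec$abeacc
  sorted[11] = daeecaeeec$abeaccc
  sorted[12] = eacccdaeecaeeec$ab
  sorted[13] = ec$abeacccdaeecaee
  sorted[14] = ecaeeec$abeacccdae
  sorted[15] = eec$abeacccdaeecae
  sorted[16] = eecaeeec$abeacccda
  sorted[17] = eeec$abeacccdaeeca
sorted[13] = ec$abeacccdaeecaee

Answer: ec$abeacccdaeecaee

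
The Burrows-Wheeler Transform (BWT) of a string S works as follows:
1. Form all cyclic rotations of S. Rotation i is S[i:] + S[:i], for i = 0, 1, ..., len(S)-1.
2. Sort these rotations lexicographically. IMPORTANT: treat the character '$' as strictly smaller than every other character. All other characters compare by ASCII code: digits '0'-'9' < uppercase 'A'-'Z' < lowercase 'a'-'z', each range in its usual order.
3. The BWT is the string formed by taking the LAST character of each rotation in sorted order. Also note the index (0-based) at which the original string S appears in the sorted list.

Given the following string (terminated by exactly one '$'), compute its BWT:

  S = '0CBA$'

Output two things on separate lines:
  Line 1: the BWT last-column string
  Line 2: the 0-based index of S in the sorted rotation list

All 5 rotations (rotation i = S[i:]+S[:i]):
  rot[0] = 0CBA$
  rot[1] = CBA$0
  rot[2] = BA$0C
  rot[3] = A$0CB
  rot[4] = $0CBA
Sorted (with $ < everything):
  sorted[0] = $0CBA  (last char: 'A')
  sorted[1] = 0CBA$  (last char: '$')
  sorted[2] = A$0CB  (last char: 'B')
  sorted[3] = BA$0C  (last char: 'C')
  sorted[4] = CBA$0  (last char: '0')
Last column: A$BC0
Original string S is at sorted index 1

Answer: A$BC0
1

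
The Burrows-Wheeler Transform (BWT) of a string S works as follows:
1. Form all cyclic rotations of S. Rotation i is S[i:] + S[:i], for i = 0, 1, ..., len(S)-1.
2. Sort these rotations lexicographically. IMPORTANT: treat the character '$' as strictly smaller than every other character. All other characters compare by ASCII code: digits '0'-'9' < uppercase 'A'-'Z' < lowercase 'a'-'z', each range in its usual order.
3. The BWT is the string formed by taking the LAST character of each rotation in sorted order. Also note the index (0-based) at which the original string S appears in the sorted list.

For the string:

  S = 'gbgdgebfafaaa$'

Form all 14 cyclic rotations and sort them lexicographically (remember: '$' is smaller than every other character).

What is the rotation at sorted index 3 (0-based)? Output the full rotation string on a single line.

All 14 rotations (rotation i = S[i:]+S[:i]):
  rot[0] = gbgdgebfafaaa$
  rot[1] = bgdgebfafaaa$g
  rot[2] = gdgebfafaaa$gb
  rot[3] = dgebfafaaa$gbg
  rot[4] = gebfafaaa$gbgd
  rot[5] = ebfafaaa$gbgdg
  rot[6] = bfafaaa$gbgdge
  rot[7] = fafaaa$gbgdgeb
  rot[8] = afaaa$gbgdgebf
  rot[9] = faaa$gbgdgebfa
  rot[10] = aaa$gbgdgebfaf
  rot[11] = aa$gbgdgebfafa
  rot[12] = a$gbgdgebfafaa
  rot[13] = $gbgdgebfafaaa
Sorted (with $ < everything):
  sorted[0] = $gbgdgebfafaaa
  sorted[1] = a$gbgdgebfafaa
  sorted[2] = aa$gbgdgebfafa
  sorted[3] = aaa$gbgdgebfaf
  sorted[4] = afaaa$gbgdgebf
  sorted[5] = bfafaaa$gbgdge
  sorted[6] = bgdgebfafaaa$g
  sorted[7] = dgebfafaaa$gbg
  sorted[8] = ebfafaaa$gbgdg
  sorted[9] = faaa$gbgdgebfa
  sorted[10] = fafaaa$gbgdgeb
  sorted[11] = gbgdgebfafaaa$
  sorted[12] = gdgebfafaaa$gb
  sorted[13] = gebfafaaa$gbgd
sorted[3] = aaa$gbgdgebfaf

Answer: aaa$gbgdgebfaf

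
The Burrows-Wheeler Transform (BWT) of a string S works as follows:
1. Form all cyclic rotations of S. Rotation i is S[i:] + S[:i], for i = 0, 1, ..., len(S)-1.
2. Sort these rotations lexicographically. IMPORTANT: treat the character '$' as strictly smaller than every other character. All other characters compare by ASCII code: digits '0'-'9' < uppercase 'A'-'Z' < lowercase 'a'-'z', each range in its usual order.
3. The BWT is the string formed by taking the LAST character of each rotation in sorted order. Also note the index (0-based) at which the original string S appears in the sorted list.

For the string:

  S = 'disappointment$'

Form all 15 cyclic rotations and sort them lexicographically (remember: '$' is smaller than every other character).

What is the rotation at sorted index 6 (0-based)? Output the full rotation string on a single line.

Answer: ment$disappoint

Derivation:
All 15 rotations (rotation i = S[i:]+S[:i]):
  rot[0] = disappointment$
  rot[1] = isappointment$d
  rot[2] = sappointment$di
  rot[3] = appointment$dis
  rot[4] = ppointment$disa
  rot[5] = pointment$disap
  rot[6] = ointment$disapp
  rot[7] = intment$disappo
  rot[8] = ntment$disappoi
  rot[9] = tment$disappoin
  rot[10] = ment$disappoint
  rot[11] = ent$disappointm
  rot[12] = nt$disappointme
  rot[13] = t$disappointmen
  rot[14] = $disappointment
Sorted (with $ < everything):
  sorted[0] = $disappointment
  sorted[1] = appointment$dis
  sorted[2] = disappointment$
  sorted[3] = ent$disappointm
  sorted[4] = intment$disappo
  sorted[5] = isappointment$d
  sorted[6] = ment$disappoint
  sorted[7] = nt$disappointme
  sorted[8] = ntment$disappoi
  sorted[9] = ointment$disapp
  sorted[10] = pointment$disap
  sorted[11] = ppointment$disa
  sorted[12] = sappointment$di
  sorted[13] = t$disappointmen
  sorted[14] = tment$disappoin
sorted[6] = ment$disappoint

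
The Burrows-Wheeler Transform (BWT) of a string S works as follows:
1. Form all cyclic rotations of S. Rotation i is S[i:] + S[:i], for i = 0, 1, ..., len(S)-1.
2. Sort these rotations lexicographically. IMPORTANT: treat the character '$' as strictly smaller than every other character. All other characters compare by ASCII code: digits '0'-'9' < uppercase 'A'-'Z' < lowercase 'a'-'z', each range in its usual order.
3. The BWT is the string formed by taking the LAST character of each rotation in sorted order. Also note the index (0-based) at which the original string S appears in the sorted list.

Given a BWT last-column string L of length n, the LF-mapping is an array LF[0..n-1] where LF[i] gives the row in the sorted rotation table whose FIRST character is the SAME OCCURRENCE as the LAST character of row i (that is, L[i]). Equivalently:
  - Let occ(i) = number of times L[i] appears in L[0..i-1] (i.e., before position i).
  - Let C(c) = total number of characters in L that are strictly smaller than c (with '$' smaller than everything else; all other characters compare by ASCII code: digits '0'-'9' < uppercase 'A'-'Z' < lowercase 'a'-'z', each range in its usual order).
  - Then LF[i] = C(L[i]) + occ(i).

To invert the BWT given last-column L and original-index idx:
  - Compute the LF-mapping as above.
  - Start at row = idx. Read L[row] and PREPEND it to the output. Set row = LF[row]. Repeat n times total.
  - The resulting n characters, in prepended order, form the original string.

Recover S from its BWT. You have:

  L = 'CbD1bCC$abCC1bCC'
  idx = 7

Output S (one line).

LF mapping: 3 12 10 1 13 4 5 0 11 14 6 7 2 15 8 9
Walk LF starting at row 7, prepending L[row]:
  step 1: row=7, L[7]='$', prepend. Next row=LF[7]=0
  step 2: row=0, L[0]='C', prepend. Next row=LF[0]=3
  step 3: row=3, L[3]='1', prepend. Next row=LF[3]=1
  step 4: row=1, L[1]='b', prepend. Next row=LF[1]=12
  step 5: row=12, L[12]='1', prepend. Next row=LF[12]=2
  step 6: row=2, L[2]='D', prepend. Next row=LF[2]=10
  step 7: row=10, L[10]='C', prepend. Next row=LF[10]=6
  step 8: row=6, L[6]='C', prepend. Next row=LF[6]=5
  step 9: row=5, L[5]='C', prepend. Next row=LF[5]=4
  step 10: row=4, L[4]='b', prepend. Next row=LF[4]=13
  step 11: row=13, L[13]='b', prepend. Next row=LF[13]=15
  step 12: row=15, L[15]='C', prepend. Next row=LF[15]=9
  step 13: row=9, L[9]='b', prepend. Next row=LF[9]=14
  step 14: row=14, L[14]='C', prepend. Next row=LF[14]=8
  step 15: row=8, L[8]='a', prepend. Next row=LF[8]=11
  step 16: row=11, L[11]='C', prepend. Next row=LF[11]=7
Reversed output: CaCbCbbCCCD1b1C$

Answer: CaCbCbbCCCD1b1C$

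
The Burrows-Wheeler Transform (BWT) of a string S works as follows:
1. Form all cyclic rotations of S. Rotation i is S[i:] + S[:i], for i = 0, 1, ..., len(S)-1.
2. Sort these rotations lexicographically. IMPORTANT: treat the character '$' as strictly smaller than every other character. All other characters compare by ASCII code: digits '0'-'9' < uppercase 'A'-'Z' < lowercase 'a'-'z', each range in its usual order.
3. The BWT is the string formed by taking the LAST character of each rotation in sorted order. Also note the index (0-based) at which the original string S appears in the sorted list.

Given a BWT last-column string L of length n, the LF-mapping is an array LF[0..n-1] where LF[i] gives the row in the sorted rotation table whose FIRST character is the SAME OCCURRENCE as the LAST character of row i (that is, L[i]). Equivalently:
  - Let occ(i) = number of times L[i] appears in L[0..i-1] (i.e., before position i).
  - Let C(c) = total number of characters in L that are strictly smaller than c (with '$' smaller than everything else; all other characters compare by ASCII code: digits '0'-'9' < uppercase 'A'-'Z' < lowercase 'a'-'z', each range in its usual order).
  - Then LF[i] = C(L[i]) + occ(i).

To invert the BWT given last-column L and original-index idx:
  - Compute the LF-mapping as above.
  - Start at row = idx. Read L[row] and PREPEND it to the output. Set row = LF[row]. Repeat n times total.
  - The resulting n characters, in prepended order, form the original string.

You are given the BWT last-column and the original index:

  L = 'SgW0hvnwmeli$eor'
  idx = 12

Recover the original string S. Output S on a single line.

LF mapping: 2 6 3 1 7 14 11 15 10 4 9 8 0 5 12 13
Walk LF starting at row 12, prepending L[row]:
  step 1: row=12, L[12]='$', prepend. Next row=LF[12]=0
  step 2: row=0, L[0]='S', prepend. Next row=LF[0]=2
  step 3: row=2, L[2]='W', prepend. Next row=LF[2]=3
  step 4: row=3, L[3]='0', prepend. Next row=LF[3]=1
  step 5: row=1, L[1]='g', prepend. Next row=LF[1]=6
  step 6: row=6, L[6]='n', prepend. Next row=LF[6]=11
  step 7: row=11, L[11]='i', prepend. Next row=LF[11]=8
  step 8: row=8, L[8]='m', prepend. Next row=LF[8]=10
  step 9: row=10, L[10]='l', prepend. Next row=LF[10]=9
  step 10: row=9, L[9]='e', prepend. Next row=LF[9]=4
  step 11: row=4, L[4]='h', prepend. Next row=LF[4]=7
  step 12: row=7, L[7]='w', prepend. Next row=LF[7]=15
  step 13: row=15, L[15]='r', prepend. Next row=LF[15]=13
  step 14: row=13, L[13]='e', prepend. Next row=LF[13]=5
  step 15: row=5, L[5]='v', prepend. Next row=LF[5]=14
  step 16: row=14, L[14]='o', prepend. Next row=LF[14]=12
Reversed output: overwhelming0WS$

Answer: overwhelming0WS$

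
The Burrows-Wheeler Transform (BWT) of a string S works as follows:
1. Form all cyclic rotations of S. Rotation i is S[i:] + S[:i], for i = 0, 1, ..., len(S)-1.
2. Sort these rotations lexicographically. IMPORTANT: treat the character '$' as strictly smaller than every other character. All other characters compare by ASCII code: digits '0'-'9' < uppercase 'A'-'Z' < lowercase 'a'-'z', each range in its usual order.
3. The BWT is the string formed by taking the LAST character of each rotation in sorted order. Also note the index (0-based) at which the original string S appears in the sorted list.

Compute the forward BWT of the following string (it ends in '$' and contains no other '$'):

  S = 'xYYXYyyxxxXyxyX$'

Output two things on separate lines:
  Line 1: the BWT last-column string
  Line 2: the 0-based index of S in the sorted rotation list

Answer: XyYxYxXx$xyyxyXY
8

Derivation:
All 16 rotations (rotation i = S[i:]+S[:i]):
  rot[0] = xYYXYyyxxxXyxyX$
  rot[1] = YYXYyyxxxXyxyX$x
  rot[2] = YXYyyxxxXyxyX$xY
  rot[3] = XYyyxxxXyxyX$xYY
  rot[4] = YyyxxxXyxyX$xYYX
  rot[5] = yyxxxXyxyX$xYYXY
  rot[6] = yxxxXyxyX$xYYXYy
  rot[7] = xxxXyxyX$xYYXYyy
  rot[8] = xxXyxyX$xYYXYyyx
  rot[9] = xXyxyX$xYYXYyyxx
  rot[10] = XyxyX$xYYXYyyxxx
  rot[11] = yxyX$xYYXYyyxxxX
  rot[12] = xyX$xYYXYyyxxxXy
  rot[13] = yX$xYYXYyyxxxXyx
  rot[14] = X$xYYXYyyxxxXyxy
  rot[15] = $xYYXYyyxxxXyxyX
Sorted (with $ < everything):
  sorted[0] = $xYYXYyyxxxXyxyX  (last char: 'X')
  sorted[1] = X$xYYXYyyxxxXyxy  (last char: 'y')
  sorted[2] = XYyyxxxXyxyX$xYY  (last char: 'Y')
  sorted[3] = XyxyX$xYYXYyyxxx  (last char: 'x')
  sorted[4] = YXYyyxxxXyxyX$xY  (last char: 'Y')
  sorted[5] = YYXYyyxxxXyxyX$x  (last char: 'x')
  sorted[6] = YyyxxxXyxyX$xYYX  (last char: 'X')
  sorted[7] = xXyxyX$xYYXYyyxx  (last char: 'x')
  sorted[8] = xYYXYyyxxxXyxyX$  (last char: '$')
  sorted[9] = xxXyxyX$xYYXYyyx  (last char: 'x')
  sorted[10] = xxxXyxyX$xYYXYyy  (last char: 'y')
  sorted[11] = xyX$xYYXYyyxxxXy  (last char: 'y')
  sorted[12] = yX$xYYXYyyxxxXyx  (last char: 'x')
  sorted[13] = yxxxXyxyX$xYYXYy  (last char: 'y')
  sorted[14] = yxyX$xYYXYyyxxxX  (last char: 'X')
  sorted[15] = yyxxxXyxyX$xYYXY  (last char: 'Y')
Last column: XyYxYxXx$xyyxyXY
Original string S is at sorted index 8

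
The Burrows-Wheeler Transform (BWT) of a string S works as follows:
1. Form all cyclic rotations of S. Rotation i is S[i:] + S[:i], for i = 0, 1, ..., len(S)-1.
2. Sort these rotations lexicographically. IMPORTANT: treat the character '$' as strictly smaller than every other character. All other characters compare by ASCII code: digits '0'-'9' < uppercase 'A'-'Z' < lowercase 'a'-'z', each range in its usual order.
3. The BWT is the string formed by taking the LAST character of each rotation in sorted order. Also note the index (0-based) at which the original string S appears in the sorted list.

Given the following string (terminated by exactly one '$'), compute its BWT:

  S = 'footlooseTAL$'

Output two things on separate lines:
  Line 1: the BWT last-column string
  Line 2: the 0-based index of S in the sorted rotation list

Answer: LTAes$tlfoooo
5

Derivation:
All 13 rotations (rotation i = S[i:]+S[:i]):
  rot[0] = footlooseTAL$
  rot[1] = ootlooseTAL$f
  rot[2] = otlooseTAL$fo
  rot[3] = tlooseTAL$foo
  rot[4] = looseTAL$foot
  rot[5] = ooseTAL$footl
  rot[6] = oseTAL$footlo
  rot[7] = seTAL$footloo
  rot[8] = eTAL$footloos
  rot[9] = TAL$footloose
  rot[10] = AL$footlooseT
  rot[11] = L$footlooseTA
  rot[12] = $footlooseTAL
Sorted (with $ < everything):
  sorted[0] = $footlooseTAL  (last char: 'L')
  sorted[1] = AL$footlooseT  (last char: 'T')
  sorted[2] = L$footlooseTA  (last char: 'A')
  sorted[3] = TAL$footloose  (last char: 'e')
  sorted[4] = eTAL$footloos  (last char: 's')
  sorted[5] = footlooseTAL$  (last char: '$')
  sorted[6] = looseTAL$foot  (last char: 't')
  sorted[7] = ooseTAL$footl  (last char: 'l')
  sorted[8] = ootlooseTAL$f  (last char: 'f')
  sorted[9] = oseTAL$footlo  (last char: 'o')
  sorted[10] = otlooseTAL$fo  (last char: 'o')
  sorted[11] = seTAL$footloo  (last char: 'o')
  sorted[12] = tlooseTAL$foo  (last char: 'o')
Last column: LTAes$tlfoooo
Original string S is at sorted index 5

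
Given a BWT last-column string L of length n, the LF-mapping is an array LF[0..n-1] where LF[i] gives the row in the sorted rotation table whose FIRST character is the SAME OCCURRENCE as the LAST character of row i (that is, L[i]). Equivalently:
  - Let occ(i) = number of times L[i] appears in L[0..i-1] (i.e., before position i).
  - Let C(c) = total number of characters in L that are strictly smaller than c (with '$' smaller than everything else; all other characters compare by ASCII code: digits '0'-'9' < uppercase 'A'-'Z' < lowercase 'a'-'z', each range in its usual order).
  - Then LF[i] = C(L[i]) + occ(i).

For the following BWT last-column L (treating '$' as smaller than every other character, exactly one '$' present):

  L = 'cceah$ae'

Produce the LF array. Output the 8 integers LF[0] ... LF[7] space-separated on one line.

Char counts: '$':1, 'a':2, 'c':2, 'e':2, 'h':1
C (first-col start): C('$')=0, C('a')=1, C('c')=3, C('e')=5, C('h')=7
L[0]='c': occ=0, LF[0]=C('c')+0=3+0=3
L[1]='c': occ=1, LF[1]=C('c')+1=3+1=4
L[2]='e': occ=0, LF[2]=C('e')+0=5+0=5
L[3]='a': occ=0, LF[3]=C('a')+0=1+0=1
L[4]='h': occ=0, LF[4]=C('h')+0=7+0=7
L[5]='$': occ=0, LF[5]=C('$')+0=0+0=0
L[6]='a': occ=1, LF[6]=C('a')+1=1+1=2
L[7]='e': occ=1, LF[7]=C('e')+1=5+1=6

Answer: 3 4 5 1 7 0 2 6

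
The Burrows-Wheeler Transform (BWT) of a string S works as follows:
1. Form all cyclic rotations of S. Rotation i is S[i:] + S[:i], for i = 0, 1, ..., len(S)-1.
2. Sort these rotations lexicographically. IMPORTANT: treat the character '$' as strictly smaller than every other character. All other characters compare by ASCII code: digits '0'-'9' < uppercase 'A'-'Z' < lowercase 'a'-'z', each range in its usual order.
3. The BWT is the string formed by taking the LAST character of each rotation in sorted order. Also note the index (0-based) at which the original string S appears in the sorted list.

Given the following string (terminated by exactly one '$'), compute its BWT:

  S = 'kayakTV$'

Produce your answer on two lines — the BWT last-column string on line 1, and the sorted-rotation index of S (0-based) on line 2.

All 8 rotations (rotation i = S[i:]+S[:i]):
  rot[0] = kayakTV$
  rot[1] = ayakTV$k
  rot[2] = yakTV$ka
  rot[3] = akTV$kay
  rot[4] = kTV$kaya
  rot[5] = TV$kayak
  rot[6] = V$kayakT
  rot[7] = $kayakTV
Sorted (with $ < everything):
  sorted[0] = $kayakTV  (last char: 'V')
  sorted[1] = TV$kayak  (last char: 'k')
  sorted[2] = V$kayakT  (last char: 'T')
  sorted[3] = akTV$kay  (last char: 'y')
  sorted[4] = ayakTV$k  (last char: 'k')
  sorted[5] = kTV$kaya  (last char: 'a')
  sorted[6] = kayakTV$  (last char: '$')
  sorted[7] = yakTV$ka  (last char: 'a')
Last column: VkTyka$a
Original string S is at sorted index 6

Answer: VkTyka$a
6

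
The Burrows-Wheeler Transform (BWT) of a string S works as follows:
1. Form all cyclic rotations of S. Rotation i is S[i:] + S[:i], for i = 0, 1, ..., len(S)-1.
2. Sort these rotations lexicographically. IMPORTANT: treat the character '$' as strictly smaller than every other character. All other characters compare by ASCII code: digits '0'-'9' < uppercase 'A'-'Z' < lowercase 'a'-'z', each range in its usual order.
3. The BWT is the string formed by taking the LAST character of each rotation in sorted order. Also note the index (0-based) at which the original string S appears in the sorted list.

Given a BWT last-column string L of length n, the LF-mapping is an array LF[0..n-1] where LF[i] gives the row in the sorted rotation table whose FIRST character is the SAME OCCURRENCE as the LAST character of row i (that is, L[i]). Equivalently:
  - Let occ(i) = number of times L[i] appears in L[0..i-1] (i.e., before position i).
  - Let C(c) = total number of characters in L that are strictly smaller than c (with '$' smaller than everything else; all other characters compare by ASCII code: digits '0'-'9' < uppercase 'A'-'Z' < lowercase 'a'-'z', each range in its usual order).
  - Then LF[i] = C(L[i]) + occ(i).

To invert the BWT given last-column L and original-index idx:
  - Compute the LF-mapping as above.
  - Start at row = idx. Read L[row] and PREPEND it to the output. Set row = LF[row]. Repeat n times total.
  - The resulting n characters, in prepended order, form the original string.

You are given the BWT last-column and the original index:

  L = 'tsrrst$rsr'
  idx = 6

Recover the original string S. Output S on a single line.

LF mapping: 8 5 1 2 6 9 0 3 7 4
Walk LF starting at row 6, prepending L[row]:
  step 1: row=6, L[6]='$', prepend. Next row=LF[6]=0
  step 2: row=0, L[0]='t', prepend. Next row=LF[0]=8
  step 3: row=8, L[8]='s', prepend. Next row=LF[8]=7
  step 4: row=7, L[7]='r', prepend. Next row=LF[7]=3
  step 5: row=3, L[3]='r', prepend. Next row=LF[3]=2
  step 6: row=2, L[2]='r', prepend. Next row=LF[2]=1
  step 7: row=1, L[1]='s', prepend. Next row=LF[1]=5
  step 8: row=5, L[5]='t', prepend. Next row=LF[5]=9
  step 9: row=9, L[9]='r', prepend. Next row=LF[9]=4
  step 10: row=4, L[4]='s', prepend. Next row=LF[4]=6
Reversed output: srtsrrrst$

Answer: srtsrrrst$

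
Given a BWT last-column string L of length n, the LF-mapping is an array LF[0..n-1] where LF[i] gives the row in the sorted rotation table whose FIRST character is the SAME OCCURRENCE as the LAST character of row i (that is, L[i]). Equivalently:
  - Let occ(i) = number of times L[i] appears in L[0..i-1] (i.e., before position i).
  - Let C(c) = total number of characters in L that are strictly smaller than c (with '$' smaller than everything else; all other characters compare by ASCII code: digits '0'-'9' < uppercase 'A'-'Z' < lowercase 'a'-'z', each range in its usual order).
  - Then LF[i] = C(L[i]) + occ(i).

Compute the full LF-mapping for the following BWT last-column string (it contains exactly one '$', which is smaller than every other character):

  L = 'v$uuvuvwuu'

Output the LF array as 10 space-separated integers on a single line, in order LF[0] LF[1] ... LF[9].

Char counts: '$':1, 'u':5, 'v':3, 'w':1
C (first-col start): C('$')=0, C('u')=1, C('v')=6, C('w')=9
L[0]='v': occ=0, LF[0]=C('v')+0=6+0=6
L[1]='$': occ=0, LF[1]=C('$')+0=0+0=0
L[2]='u': occ=0, LF[2]=C('u')+0=1+0=1
L[3]='u': occ=1, LF[3]=C('u')+1=1+1=2
L[4]='v': occ=1, LF[4]=C('v')+1=6+1=7
L[5]='u': occ=2, LF[5]=C('u')+2=1+2=3
L[6]='v': occ=2, LF[6]=C('v')+2=6+2=8
L[7]='w': occ=0, LF[7]=C('w')+0=9+0=9
L[8]='u': occ=3, LF[8]=C('u')+3=1+3=4
L[9]='u': occ=4, LF[9]=C('u')+4=1+4=5

Answer: 6 0 1 2 7 3 8 9 4 5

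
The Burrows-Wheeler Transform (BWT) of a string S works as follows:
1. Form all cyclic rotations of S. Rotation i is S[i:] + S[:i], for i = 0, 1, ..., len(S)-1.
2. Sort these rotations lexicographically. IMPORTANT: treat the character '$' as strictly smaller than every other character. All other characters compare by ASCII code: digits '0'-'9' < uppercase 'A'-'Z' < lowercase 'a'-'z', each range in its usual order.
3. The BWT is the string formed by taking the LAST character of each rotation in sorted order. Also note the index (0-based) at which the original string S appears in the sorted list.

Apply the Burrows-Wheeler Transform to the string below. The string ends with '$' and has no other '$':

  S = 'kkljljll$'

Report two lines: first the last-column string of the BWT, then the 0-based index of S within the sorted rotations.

Answer: lll$klkjj
3

Derivation:
All 9 rotations (rotation i = S[i:]+S[:i]):
  rot[0] = kkljljll$
  rot[1] = kljljll$k
  rot[2] = ljljll$kk
  rot[3] = jljll$kkl
  rot[4] = ljll$kklj
  rot[5] = jll$kkljl
  rot[6] = ll$kkljlj
  rot[7] = l$kkljljl
  rot[8] = $kkljljll
Sorted (with $ < everything):
  sorted[0] = $kkljljll  (last char: 'l')
  sorted[1] = jljll$kkl  (last char: 'l')
  sorted[2] = jll$kkljl  (last char: 'l')
  sorted[3] = kkljljll$  (last char: '$')
  sorted[4] = kljljll$k  (last char: 'k')
  sorted[5] = l$kkljljl  (last char: 'l')
  sorted[6] = ljljll$kk  (last char: 'k')
  sorted[7] = ljll$kklj  (last char: 'j')
  sorted[8] = ll$kkljlj  (last char: 'j')
Last column: lll$klkjj
Original string S is at sorted index 3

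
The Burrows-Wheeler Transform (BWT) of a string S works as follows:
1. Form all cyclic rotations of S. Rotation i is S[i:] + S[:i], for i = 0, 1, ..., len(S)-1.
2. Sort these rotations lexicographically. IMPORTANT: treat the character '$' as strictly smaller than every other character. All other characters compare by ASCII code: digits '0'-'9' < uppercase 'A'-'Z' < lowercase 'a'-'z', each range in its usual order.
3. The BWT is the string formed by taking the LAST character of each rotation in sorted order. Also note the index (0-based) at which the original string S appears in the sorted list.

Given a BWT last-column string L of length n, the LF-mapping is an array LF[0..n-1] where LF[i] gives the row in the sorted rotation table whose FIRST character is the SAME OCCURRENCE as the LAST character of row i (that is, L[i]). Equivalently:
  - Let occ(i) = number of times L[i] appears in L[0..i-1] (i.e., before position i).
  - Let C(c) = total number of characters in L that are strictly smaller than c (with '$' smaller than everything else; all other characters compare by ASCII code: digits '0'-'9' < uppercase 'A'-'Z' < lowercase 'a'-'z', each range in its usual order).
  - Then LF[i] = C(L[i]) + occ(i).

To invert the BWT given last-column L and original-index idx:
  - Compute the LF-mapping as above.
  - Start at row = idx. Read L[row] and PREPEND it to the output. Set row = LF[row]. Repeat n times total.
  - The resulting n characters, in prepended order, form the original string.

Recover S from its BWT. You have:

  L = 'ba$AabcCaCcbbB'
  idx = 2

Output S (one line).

LF mapping: 8 5 0 1 6 9 12 3 7 4 13 10 11 2
Walk LF starting at row 2, prepending L[row]:
  step 1: row=2, L[2]='$', prepend. Next row=LF[2]=0
  step 2: row=0, L[0]='b', prepend. Next row=LF[0]=8
  step 3: row=8, L[8]='a', prepend. Next row=LF[8]=7
  step 4: row=7, L[7]='C', prepend. Next row=LF[7]=3
  step 5: row=3, L[3]='A', prepend. Next row=LF[3]=1
  step 6: row=1, L[1]='a', prepend. Next row=LF[1]=5
  step 7: row=5, L[5]='b', prepend. Next row=LF[5]=9
  step 8: row=9, L[9]='C', prepend. Next row=LF[9]=4
  step 9: row=4, L[4]='a', prepend. Next row=LF[4]=6
  step 10: row=6, L[6]='c', prepend. Next row=LF[6]=12
  step 11: row=12, L[12]='b', prepend. Next row=LF[12]=11
  step 12: row=11, L[11]='b', prepend. Next row=LF[11]=10
  step 13: row=10, L[10]='c', prepend. Next row=LF[10]=13
  step 14: row=13, L[13]='B', prepend. Next row=LF[13]=2
Reversed output: BcbbcaCbaACab$

Answer: BcbbcaCbaACab$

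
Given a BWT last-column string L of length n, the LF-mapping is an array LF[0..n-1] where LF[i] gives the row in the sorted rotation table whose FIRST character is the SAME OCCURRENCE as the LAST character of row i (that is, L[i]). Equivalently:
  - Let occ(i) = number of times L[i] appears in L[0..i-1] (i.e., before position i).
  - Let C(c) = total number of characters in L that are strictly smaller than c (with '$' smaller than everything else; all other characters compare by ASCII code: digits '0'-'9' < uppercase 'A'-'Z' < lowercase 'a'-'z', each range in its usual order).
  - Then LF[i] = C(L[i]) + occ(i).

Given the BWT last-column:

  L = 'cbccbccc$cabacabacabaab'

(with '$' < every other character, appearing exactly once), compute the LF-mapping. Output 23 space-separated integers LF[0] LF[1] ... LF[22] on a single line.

Char counts: '$':1, 'a':7, 'b':6, 'c':9
C (first-col start): C('$')=0, C('a')=1, C('b')=8, C('c')=14
L[0]='c': occ=0, LF[0]=C('c')+0=14+0=14
L[1]='b': occ=0, LF[1]=C('b')+0=8+0=8
L[2]='c': occ=1, LF[2]=C('c')+1=14+1=15
L[3]='c': occ=2, LF[3]=C('c')+2=14+2=16
L[4]='b': occ=1, LF[4]=C('b')+1=8+1=9
L[5]='c': occ=3, LF[5]=C('c')+3=14+3=17
L[6]='c': occ=4, LF[6]=C('c')+4=14+4=18
L[7]='c': occ=5, LF[7]=C('c')+5=14+5=19
L[8]='$': occ=0, LF[8]=C('$')+0=0+0=0
L[9]='c': occ=6, LF[9]=C('c')+6=14+6=20
L[10]='a': occ=0, LF[10]=C('a')+0=1+0=1
L[11]='b': occ=2, LF[11]=C('b')+2=8+2=10
L[12]='a': occ=1, LF[12]=C('a')+1=1+1=2
L[13]='c': occ=7, LF[13]=C('c')+7=14+7=21
L[14]='a': occ=2, LF[14]=C('a')+2=1+2=3
L[15]='b': occ=3, LF[15]=C('b')+3=8+3=11
L[16]='a': occ=3, LF[16]=C('a')+3=1+3=4
L[17]='c': occ=8, LF[17]=C('c')+8=14+8=22
L[18]='a': occ=4, LF[18]=C('a')+4=1+4=5
L[19]='b': occ=4, LF[19]=C('b')+4=8+4=12
L[20]='a': occ=5, LF[20]=C('a')+5=1+5=6
L[21]='a': occ=6, LF[21]=C('a')+6=1+6=7
L[22]='b': occ=5, LF[22]=C('b')+5=8+5=13

Answer: 14 8 15 16 9 17 18 19 0 20 1 10 2 21 3 11 4 22 5 12 6 7 13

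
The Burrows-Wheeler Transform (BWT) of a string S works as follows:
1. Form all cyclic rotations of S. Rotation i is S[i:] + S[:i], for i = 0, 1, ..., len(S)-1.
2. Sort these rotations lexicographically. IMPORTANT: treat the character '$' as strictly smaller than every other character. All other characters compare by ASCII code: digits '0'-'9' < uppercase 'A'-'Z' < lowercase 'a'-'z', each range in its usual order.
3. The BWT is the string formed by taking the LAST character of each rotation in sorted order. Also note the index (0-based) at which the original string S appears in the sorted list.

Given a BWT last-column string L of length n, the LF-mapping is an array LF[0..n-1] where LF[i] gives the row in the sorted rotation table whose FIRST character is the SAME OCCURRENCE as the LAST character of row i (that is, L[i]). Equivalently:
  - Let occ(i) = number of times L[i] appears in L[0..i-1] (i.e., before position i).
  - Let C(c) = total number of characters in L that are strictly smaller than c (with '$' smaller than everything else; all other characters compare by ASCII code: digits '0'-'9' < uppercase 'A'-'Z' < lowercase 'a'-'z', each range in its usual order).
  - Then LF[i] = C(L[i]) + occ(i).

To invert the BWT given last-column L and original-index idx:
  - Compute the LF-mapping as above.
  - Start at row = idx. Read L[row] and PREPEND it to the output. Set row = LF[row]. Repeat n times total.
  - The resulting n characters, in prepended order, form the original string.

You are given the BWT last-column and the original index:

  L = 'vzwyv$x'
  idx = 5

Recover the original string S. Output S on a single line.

LF mapping: 1 6 3 5 2 0 4
Walk LF starting at row 5, prepending L[row]:
  step 1: row=5, L[5]='$', prepend. Next row=LF[5]=0
  step 2: row=0, L[0]='v', prepend. Next row=LF[0]=1
  step 3: row=1, L[1]='z', prepend. Next row=LF[1]=6
  step 4: row=6, L[6]='x', prepend. Next row=LF[6]=4
  step 5: row=4, L[4]='v', prepend. Next row=LF[4]=2
  step 6: row=2, L[2]='w', prepend. Next row=LF[2]=3
  step 7: row=3, L[3]='y', prepend. Next row=LF[3]=5
Reversed output: ywvxzv$

Answer: ywvxzv$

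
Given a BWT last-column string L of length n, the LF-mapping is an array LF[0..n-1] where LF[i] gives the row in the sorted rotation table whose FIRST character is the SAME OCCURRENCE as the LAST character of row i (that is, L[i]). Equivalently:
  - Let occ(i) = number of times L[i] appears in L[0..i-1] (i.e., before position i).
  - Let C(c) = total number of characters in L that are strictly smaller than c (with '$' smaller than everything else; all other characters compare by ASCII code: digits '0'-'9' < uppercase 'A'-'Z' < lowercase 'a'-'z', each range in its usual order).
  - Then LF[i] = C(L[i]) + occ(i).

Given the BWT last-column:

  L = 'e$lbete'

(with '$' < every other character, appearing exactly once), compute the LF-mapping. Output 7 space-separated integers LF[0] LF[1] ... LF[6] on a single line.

Answer: 2 0 5 1 3 6 4

Derivation:
Char counts: '$':1, 'b':1, 'e':3, 'l':1, 't':1
C (first-col start): C('$')=0, C('b')=1, C('e')=2, C('l')=5, C('t')=6
L[0]='e': occ=0, LF[0]=C('e')+0=2+0=2
L[1]='$': occ=0, LF[1]=C('$')+0=0+0=0
L[2]='l': occ=0, LF[2]=C('l')+0=5+0=5
L[3]='b': occ=0, LF[3]=C('b')+0=1+0=1
L[4]='e': occ=1, LF[4]=C('e')+1=2+1=3
L[5]='t': occ=0, LF[5]=C('t')+0=6+0=6
L[6]='e': occ=2, LF[6]=C('e')+2=2+2=4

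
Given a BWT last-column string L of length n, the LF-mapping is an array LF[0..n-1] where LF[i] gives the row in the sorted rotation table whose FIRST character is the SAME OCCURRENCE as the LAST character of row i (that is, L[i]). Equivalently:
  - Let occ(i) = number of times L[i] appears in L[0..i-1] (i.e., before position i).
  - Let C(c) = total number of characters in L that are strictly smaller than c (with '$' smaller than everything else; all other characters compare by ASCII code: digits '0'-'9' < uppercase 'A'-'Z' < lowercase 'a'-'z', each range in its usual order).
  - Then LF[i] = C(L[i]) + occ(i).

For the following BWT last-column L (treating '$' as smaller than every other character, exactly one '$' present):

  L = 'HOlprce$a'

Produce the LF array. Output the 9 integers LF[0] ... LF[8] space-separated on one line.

Char counts: '$':1, 'H':1, 'O':1, 'a':1, 'c':1, 'e':1, 'l':1, 'p':1, 'r':1
C (first-col start): C('$')=0, C('H')=1, C('O')=2, C('a')=3, C('c')=4, C('e')=5, C('l')=6, C('p')=7, C('r')=8
L[0]='H': occ=0, LF[0]=C('H')+0=1+0=1
L[1]='O': occ=0, LF[1]=C('O')+0=2+0=2
L[2]='l': occ=0, LF[2]=C('l')+0=6+0=6
L[3]='p': occ=0, LF[3]=C('p')+0=7+0=7
L[4]='r': occ=0, LF[4]=C('r')+0=8+0=8
L[5]='c': occ=0, LF[5]=C('c')+0=4+0=4
L[6]='e': occ=0, LF[6]=C('e')+0=5+0=5
L[7]='$': occ=0, LF[7]=C('$')+0=0+0=0
L[8]='a': occ=0, LF[8]=C('a')+0=3+0=3

Answer: 1 2 6 7 8 4 5 0 3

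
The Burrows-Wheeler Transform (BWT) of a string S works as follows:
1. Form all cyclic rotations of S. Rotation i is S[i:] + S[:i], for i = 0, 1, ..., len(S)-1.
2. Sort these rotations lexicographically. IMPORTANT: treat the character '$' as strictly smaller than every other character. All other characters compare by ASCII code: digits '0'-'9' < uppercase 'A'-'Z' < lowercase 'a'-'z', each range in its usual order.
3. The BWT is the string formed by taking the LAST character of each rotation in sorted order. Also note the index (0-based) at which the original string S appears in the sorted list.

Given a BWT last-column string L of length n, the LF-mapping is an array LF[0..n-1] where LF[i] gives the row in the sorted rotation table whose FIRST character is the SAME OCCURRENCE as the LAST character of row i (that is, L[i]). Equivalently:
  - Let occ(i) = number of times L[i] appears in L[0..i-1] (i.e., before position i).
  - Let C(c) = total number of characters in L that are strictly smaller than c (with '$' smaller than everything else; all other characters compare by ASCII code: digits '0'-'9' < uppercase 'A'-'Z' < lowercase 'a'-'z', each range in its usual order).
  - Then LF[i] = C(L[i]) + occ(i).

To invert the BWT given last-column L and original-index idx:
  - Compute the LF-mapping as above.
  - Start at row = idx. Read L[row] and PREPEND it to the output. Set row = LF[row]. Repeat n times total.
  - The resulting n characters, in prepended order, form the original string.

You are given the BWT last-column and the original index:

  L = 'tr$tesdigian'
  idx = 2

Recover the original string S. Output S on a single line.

LF mapping: 10 8 0 11 3 9 2 5 4 6 1 7
Walk LF starting at row 2, prepending L[row]:
  step 1: row=2, L[2]='$', prepend. Next row=LF[2]=0
  step 2: row=0, L[0]='t', prepend. Next row=LF[0]=10
  step 3: row=10, L[10]='a', prepend. Next row=LF[10]=1
  step 4: row=1, L[1]='r', prepend. Next row=LF[1]=8
  step 5: row=8, L[8]='g', prepend. Next row=LF[8]=4
  step 6: row=4, L[4]='e', prepend. Next row=LF[4]=3
  step 7: row=3, L[3]='t', prepend. Next row=LF[3]=11
  step 8: row=11, L[11]='n', prepend. Next row=LF[11]=7
  step 9: row=7, L[7]='i', prepend. Next row=LF[7]=5
  step 10: row=5, L[5]='s', prepend. Next row=LF[5]=9
  step 11: row=9, L[9]='i', prepend. Next row=LF[9]=6
  step 12: row=6, L[6]='d', prepend. Next row=LF[6]=2
Reversed output: disintegrat$

Answer: disintegrat$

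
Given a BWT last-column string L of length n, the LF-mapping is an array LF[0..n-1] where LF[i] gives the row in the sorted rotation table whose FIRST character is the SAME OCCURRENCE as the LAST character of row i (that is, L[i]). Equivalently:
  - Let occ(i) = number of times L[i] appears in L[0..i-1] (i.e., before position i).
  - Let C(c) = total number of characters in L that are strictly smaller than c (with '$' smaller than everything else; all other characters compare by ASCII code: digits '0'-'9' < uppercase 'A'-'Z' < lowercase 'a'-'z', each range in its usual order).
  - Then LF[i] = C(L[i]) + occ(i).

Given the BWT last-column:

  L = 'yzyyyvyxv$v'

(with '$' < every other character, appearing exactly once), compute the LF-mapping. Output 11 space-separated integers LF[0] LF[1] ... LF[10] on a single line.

Answer: 5 10 6 7 8 1 9 4 2 0 3

Derivation:
Char counts: '$':1, 'v':3, 'x':1, 'y':5, 'z':1
C (first-col start): C('$')=0, C('v')=1, C('x')=4, C('y')=5, C('z')=10
L[0]='y': occ=0, LF[0]=C('y')+0=5+0=5
L[1]='z': occ=0, LF[1]=C('z')+0=10+0=10
L[2]='y': occ=1, LF[2]=C('y')+1=5+1=6
L[3]='y': occ=2, LF[3]=C('y')+2=5+2=7
L[4]='y': occ=3, LF[4]=C('y')+3=5+3=8
L[5]='v': occ=0, LF[5]=C('v')+0=1+0=1
L[6]='y': occ=4, LF[6]=C('y')+4=5+4=9
L[7]='x': occ=0, LF[7]=C('x')+0=4+0=4
L[8]='v': occ=1, LF[8]=C('v')+1=1+1=2
L[9]='$': occ=0, LF[9]=C('$')+0=0+0=0
L[10]='v': occ=2, LF[10]=C('v')+2=1+2=3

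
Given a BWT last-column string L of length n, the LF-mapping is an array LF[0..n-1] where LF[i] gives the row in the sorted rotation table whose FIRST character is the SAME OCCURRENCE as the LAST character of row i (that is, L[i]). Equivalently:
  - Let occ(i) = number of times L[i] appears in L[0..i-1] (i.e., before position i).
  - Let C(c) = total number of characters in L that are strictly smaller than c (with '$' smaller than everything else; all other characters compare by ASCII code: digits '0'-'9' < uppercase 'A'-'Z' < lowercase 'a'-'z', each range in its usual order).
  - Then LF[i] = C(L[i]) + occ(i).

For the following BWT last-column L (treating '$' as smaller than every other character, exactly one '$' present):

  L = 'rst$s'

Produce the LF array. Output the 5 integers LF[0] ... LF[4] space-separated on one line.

Char counts: '$':1, 'r':1, 's':2, 't':1
C (first-col start): C('$')=0, C('r')=1, C('s')=2, C('t')=4
L[0]='r': occ=0, LF[0]=C('r')+0=1+0=1
L[1]='s': occ=0, LF[1]=C('s')+0=2+0=2
L[2]='t': occ=0, LF[2]=C('t')+0=4+0=4
L[3]='$': occ=0, LF[3]=C('$')+0=0+0=0
L[4]='s': occ=1, LF[4]=C('s')+1=2+1=3

Answer: 1 2 4 0 3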